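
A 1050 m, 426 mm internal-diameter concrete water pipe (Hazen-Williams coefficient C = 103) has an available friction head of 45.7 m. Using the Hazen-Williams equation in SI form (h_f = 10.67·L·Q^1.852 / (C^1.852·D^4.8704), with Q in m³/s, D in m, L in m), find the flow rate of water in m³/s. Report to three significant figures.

Rearranging: Q = [h_f·C^1.852·D^4.8704 / (10.67·L)]^(1/1.852)
Q = [45.7·103^1.852·0.426^4.8704 / (10.67·1050)]^0.540 = 0.5598 m³/s

Q ≈ 0.560 m³/s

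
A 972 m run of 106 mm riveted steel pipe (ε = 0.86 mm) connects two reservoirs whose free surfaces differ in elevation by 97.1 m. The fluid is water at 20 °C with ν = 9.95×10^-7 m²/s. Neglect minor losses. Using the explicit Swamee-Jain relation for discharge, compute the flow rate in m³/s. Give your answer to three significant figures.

Q ≈ 0.0213 m³/s

Swamee-Jain (Type II): Q = -0.965·√(gD⁵h_f/L)·ln[ε/(3.7D) + √(3.17ν²L/(gD³h_f))]
√(gD⁵h_f/L) = √(9.81·0.106⁵·97.1/972) = 0.003621
ε/(3.7D) = 0.00219; √(3.17ν²L/(gD³h_f)) = 5.19×10^-5
Q = -0.965·0.003621·ln(0.002245) = 0.02131 m³/s
Check: V = 2.42 m/s, Re = 2.57×10^5, f = 0.03576, h_f = 97.5 m ≈ 97.1 m ✓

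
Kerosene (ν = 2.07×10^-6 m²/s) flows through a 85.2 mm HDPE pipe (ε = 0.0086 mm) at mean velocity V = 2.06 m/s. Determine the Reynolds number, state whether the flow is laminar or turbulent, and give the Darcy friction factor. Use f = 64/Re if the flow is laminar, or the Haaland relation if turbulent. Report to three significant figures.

Re ≈ 8.48×10^4; turbulent; f ≈ 0.0189

Re = VD/ν = 2.060·0.0852/2.07×10^-6 = 8.48×10^4
Re > 4000 → turbulent; ε/D = 1.01×10^-4
Haaland: f = 0.01885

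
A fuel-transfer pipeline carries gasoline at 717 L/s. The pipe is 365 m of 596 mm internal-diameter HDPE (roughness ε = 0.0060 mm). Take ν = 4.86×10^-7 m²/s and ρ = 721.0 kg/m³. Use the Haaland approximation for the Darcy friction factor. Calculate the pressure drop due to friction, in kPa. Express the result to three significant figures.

V = 4Q/(πD²) = 4·0.717/(π·0.596²) = 2.570 m/s
Re = VD/ν = 2.570·0.596/4.86×10^-7 = 3.15×10^6 → turbulent
ε/D = 0.0060/596 = 1.01×10^-5
Haaland: f = 0.01004
h_f = f(L/D)V²/(2g) = 0.01004·(365/0.596)·2.570²/(2·9.81) = 2.070 m
Δp = ρg·h_f = 721.0·9.81·2.070 = 14.64 kPa

Δp ≈ 14.6 kPa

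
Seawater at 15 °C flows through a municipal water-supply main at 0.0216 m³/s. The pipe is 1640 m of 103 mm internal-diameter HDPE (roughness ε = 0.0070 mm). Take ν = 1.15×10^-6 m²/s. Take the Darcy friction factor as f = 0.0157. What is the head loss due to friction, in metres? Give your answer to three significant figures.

h_f ≈ 85.6 m

V = 4Q/(πD²) = 4·0.0216/(π·0.103²) = 2.592 m/s
h_f = f(L/D)V²/(2g) = 0.01570·(1640/0.103)·2.592²/(2·9.81) = 85.62 m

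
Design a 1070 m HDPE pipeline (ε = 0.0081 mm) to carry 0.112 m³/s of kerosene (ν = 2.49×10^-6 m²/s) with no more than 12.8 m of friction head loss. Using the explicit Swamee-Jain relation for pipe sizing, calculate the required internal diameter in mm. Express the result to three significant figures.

Swamee-Jain (Type III): D = 0.66·[ε^1.25·(LQ²/(gh_f))^4.75 + ν·Q^9.4·(L/(gh_f))^5.2]^0.04
LQ²/(gh_f) = 0.1069; L/(gh_f) = 8.521
Term 1 = ε^1.25·(…)^4.75 = 1.05×10^-11; Term 2 = ν·Q^9.4·(…)^5.2 = 1.98×10^-10
D = 0.66·(1.05×10^-11 + 1.98×10^-10)^0.04 = 0.2706 m = 271 mm
Check: V = 1.95 m/s, Re = 2.12×10^5, f = 0.01564, h_f = 12.0 m ≈ 12.8 m ✓

D ≈ 271 mm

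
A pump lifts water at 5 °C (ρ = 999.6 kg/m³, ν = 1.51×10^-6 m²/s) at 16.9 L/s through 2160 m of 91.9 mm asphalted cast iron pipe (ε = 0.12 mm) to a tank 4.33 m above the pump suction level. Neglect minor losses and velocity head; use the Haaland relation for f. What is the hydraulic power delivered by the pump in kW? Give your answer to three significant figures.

V = 4Q/(πD²) = 2.548 m/s; Re = 1.55×10^5; ε/D = 0.00131; f = 0.02233
h_f = f(L/D)V²/2g = 173.7 m
Total head H = z + h_f = 4.33 + 173.7 = 178.0 m
P_hyd = ρgQH = 999.6·9.81·0.0169·178.0 = 29.50 kW

P_hyd ≈ 29.5 kW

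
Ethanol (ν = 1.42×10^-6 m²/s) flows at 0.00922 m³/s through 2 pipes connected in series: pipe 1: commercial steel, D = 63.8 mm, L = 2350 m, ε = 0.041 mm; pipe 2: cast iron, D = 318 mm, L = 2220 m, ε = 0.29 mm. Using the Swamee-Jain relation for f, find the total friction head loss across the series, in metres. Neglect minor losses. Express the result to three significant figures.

Pipe 1: V = 2.884 m/s, Re = 1.30×10^5, ε/D = 6.43×10^-4, f = 0.02043, h_1 = f(L/D)V²/2g = 319.0 m
Pipe 2: V = 0.1161 m/s, Re = 2.60×10^4, ε/D = 9.12×10^-4, f = 0.02657, h_2 = f(L/D)V²/2g = 0.1274 m
Series → Q common, losses add: H = Σh = 319.1 m

H ≈ 319 m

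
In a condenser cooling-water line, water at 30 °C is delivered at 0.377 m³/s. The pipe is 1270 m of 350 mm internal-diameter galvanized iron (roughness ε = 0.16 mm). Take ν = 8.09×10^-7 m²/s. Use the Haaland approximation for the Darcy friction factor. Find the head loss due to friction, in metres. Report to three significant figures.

V = 4Q/(πD²) = 4·0.377/(π·0.350²) = 3.918 m/s
Re = VD/ν = 3.918·0.350/8.09×10^-7 = 1.70×10^6 → turbulent
ε/D = 0.16/350 = 4.57×10^-4
Haaland: f = 0.01668
h_f = f(L/D)V²/(2g) = 0.01668·(1270/0.350)·3.918²/(2·9.81) = 47.38 m

h_f ≈ 47.4 m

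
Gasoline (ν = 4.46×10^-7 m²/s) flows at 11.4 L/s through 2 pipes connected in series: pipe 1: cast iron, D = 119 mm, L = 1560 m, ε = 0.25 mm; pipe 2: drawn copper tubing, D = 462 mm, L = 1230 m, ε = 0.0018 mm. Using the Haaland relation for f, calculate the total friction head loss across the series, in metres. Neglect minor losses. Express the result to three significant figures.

Pipe 1: V = 1.025 m/s, Re = 2.73×10^5, ε/D = 0.00210, f = 0.02434, h_1 = f(L/D)V²/2g = 17.09 m
Pipe 2: V = 0.06800 m/s, Re = 7.04×10^4, ε/D = 3.90×10^-6, f = 0.01921, h_2 = f(L/D)V²/2g = 0.01206 m
Series → Q common, losses add: H = Σh = 17.10 m

H ≈ 17.1 m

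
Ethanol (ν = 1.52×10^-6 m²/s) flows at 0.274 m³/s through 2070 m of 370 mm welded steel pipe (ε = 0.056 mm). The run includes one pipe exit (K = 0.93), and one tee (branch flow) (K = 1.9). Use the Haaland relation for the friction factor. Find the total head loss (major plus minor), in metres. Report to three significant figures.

V = 4Q/(πD²) = 2.548 m/s; V²/2g = 0.3310 m
Re = 6.20×10^5, ε/D = 1.51×10^-4 → f = 0.01453 (Haaland)
Major: h_f = f(L/D)·V²/2g = 0.01453·5595·0.3310 = 26.90 m
Minor: ΣK = 2.83; h_m = ΣK·V²/2g = 0.9367 m
Total H_L = 26.90 + 0.9367 = 27.84 m

H_L ≈ 27.8 m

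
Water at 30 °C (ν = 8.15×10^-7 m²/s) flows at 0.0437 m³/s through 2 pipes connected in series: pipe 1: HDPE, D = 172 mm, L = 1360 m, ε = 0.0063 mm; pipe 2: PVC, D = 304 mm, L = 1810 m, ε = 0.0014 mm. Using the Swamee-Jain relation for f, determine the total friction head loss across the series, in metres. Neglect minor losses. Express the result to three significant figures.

H ≈ 21.8 m

Pipe 1: V = 1.881 m/s, Re = 3.97×10^5, ε/D = 3.66×10^-5, f = 0.01414, h_1 = f(L/D)V²/2g = 20.16 m
Pipe 2: V = 0.6021 m/s, Re = 2.25×10^5, ε/D = 4.61×10^-6, f = 0.01523, h_2 = f(L/D)V²/2g = 1.676 m
Series → Q common, losses add: H = Σh = 21.83 m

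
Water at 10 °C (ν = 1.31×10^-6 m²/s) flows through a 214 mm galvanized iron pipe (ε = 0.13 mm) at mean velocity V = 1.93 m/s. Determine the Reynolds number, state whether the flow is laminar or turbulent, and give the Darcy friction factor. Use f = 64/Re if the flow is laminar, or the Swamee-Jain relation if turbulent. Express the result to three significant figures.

Re ≈ 3.15×10^5; turbulent; f ≈ 0.0189

Re = VD/ν = 1.930·0.214/1.31×10^-6 = 3.15×10^5
Re > 4000 → turbulent; ε/D = 6.07×10^-4
Swamee-Jain: f = 0.01886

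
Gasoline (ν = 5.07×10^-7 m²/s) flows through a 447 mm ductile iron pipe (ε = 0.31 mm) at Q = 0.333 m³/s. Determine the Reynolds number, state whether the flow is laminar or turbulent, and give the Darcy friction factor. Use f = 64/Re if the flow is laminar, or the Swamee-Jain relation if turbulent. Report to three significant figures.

V = 4Q/(πD²) = 2.122 m/s
Re = VD/ν = 2.122·0.447/5.07×10^-7 = 1.87×10^6
Re > 4000 → turbulent; ε/D = 6.94×10^-4
Swamee-Jain: f = 0.01828

Re ≈ 1.87×10^6; turbulent; f ≈ 0.0183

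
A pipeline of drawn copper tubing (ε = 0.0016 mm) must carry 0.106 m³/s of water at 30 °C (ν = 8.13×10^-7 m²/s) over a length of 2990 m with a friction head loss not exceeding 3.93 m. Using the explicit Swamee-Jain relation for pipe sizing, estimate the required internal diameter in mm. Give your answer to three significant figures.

D ≈ 401 mm

Swamee-Jain (Type III): D = 0.66·[ε^1.25·(LQ²/(gh_f))^4.75 + ν·Q^9.4·(L/(gh_f))^5.2]^0.04
LQ²/(gh_f) = 0.8714; L/(gh_f) = 77.55
Term 1 = ε^1.25·(…)^4.75 = 2.96×10^-8; Term 2 = ν·Q^9.4·(…)^5.2 = 3.75×10^-6
D = 0.66·(2.96×10^-8 + 3.75×10^-6)^0.04 = 0.4005 m = 401 mm
Check: V = 0.841 m/s, Re = 4.14×10^5, f = 0.01360, h_f = 3.66 m ≈ 3.93 m ✓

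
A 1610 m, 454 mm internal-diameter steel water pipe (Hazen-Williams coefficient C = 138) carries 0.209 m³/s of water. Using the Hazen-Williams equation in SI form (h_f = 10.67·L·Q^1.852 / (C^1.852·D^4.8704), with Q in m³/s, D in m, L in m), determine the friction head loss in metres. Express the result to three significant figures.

h_f = 10.67·1610·0.209^1.852 / (138^1.852·0.454^4.8704) = 4.821 m

h_f ≈ 4.82 m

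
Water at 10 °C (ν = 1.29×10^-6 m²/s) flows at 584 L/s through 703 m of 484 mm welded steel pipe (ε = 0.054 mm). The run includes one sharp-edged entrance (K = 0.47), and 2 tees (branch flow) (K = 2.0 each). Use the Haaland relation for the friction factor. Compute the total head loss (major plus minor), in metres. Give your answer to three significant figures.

V = 4Q/(πD²) = 3.174 m/s; V²/2g = 0.5135 m
Re = 1.19×10^6, ε/D = 1.12×10^-4 → f = 0.01332 (Haaland)
Major: h_f = f(L/D)·V²/2g = 0.01332·1452·0.5135 = 9.939 m
Minor: ΣK = 4.47; h_m = ΣK·V²/2g = 2.295 m
Total H_L = 9.939 + 2.295 = 12.23 m

H_L ≈ 12.2 m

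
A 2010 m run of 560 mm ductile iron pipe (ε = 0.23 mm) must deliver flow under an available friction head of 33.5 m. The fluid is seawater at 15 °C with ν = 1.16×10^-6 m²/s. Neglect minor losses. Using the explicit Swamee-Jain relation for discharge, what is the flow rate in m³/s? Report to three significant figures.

Swamee-Jain (Type II): Q = -0.965·√(gD⁵h_f/L)·ln[ε/(3.7D) + √(3.17ν²L/(gD³h_f))]
√(gD⁵h_f/L) = √(9.81·0.560⁵·33.5/2010) = 0.09489
ε/(3.7D) = 1.11×10^-4; √(3.17ν²L/(gD³h_f)) = 1.22×10^-5
Q = -0.965·0.09489·ln(1.232×10^-4) = 0.8243 m³/s
Check: V = 3.35 m/s, Re = 1.62×10^6, f = 0.01644, h_f = 33.7 m ≈ 33.5 m ✓

Q ≈ 0.824 m³/s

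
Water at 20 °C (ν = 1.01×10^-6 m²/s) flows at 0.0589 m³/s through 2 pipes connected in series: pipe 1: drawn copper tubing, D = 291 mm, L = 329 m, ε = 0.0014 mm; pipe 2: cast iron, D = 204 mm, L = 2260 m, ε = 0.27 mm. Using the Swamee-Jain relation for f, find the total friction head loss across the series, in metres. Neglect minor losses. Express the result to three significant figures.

Pipe 1: V = 0.8856 m/s, Re = 2.55×10^5, ε/D = 4.81×10^-6, f = 0.01487, h_1 = f(L/D)V²/2g = 0.6721 m
Pipe 2: V = 1.802 m/s, Re = 3.64×10^5, ε/D = 0.00132, f = 0.02185, h_2 = f(L/D)V²/2g = 40.07 m
Series → Q common, losses add: H = Σh = 40.74 m

H ≈ 40.7 m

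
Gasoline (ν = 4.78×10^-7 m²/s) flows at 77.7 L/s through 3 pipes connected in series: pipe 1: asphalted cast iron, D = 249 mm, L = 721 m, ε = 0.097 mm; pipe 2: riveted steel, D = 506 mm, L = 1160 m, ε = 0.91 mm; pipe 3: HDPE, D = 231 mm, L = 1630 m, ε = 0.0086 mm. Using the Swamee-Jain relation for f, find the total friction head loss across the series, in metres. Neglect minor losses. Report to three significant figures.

H ≈ 22.2 m

Pipe 1: V = 1.596 m/s, Re = 8.31×10^5, ε/D = 3.90×10^-4, f = 0.01662, h_1 = f(L/D)V²/2g = 6.245 m
Pipe 2: V = 0.3864 m/s, Re = 4.09×10^5, ε/D = 0.00180, f = 0.02338, h_2 = f(L/D)V²/2g = 0.4079 m
Pipe 3: V = 1.854 m/s, Re = 8.96×10^5, ε/D = 3.72×10^-5, f = 0.01261, h_3 = f(L/D)V²/2g = 15.59 m
Series → Q common, losses add: H = Σh = 22.24 m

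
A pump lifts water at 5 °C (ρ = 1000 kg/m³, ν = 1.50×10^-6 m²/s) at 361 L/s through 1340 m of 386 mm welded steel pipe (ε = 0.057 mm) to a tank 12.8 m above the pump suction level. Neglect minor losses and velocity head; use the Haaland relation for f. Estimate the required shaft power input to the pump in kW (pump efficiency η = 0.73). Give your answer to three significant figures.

V = 4Q/(πD²) = 3.085 m/s; Re = 7.94×10^5; ε/D = 1.48×10^-4; f = 0.01420
h_f = f(L/D)V²/2g = 23.91 m
Total head H = z + h_f = 12.8 + 23.91 = 36.71 m
P_hyd = ρgQH = 1000·9.81·0.361·36.71 = 130.0 kW
P_shaft = P_hyd/η = 130.0/0.73 = 178.1 kW

P_shaft ≈ 178 kW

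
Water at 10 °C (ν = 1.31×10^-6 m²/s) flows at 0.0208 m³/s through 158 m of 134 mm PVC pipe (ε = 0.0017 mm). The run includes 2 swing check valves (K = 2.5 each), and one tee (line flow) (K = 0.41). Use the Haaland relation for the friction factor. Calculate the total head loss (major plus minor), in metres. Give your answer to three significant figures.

V = 4Q/(πD²) = 1.475 m/s; V²/2g = 0.1109 m
Re = 1.51×10^5, ε/D = 1.27×10^-5 → f = 0.01645 (Haaland)
Major: h_f = f(L/D)·V²/2g = 0.01645·1179·0.1109 = 2.150 m
Minor: ΣK = 5.41; h_m = ΣK·V²/2g = 0.5998 m
Total H_L = 2.150 + 0.5998 = 2.750 m

H_L ≈ 2.75 m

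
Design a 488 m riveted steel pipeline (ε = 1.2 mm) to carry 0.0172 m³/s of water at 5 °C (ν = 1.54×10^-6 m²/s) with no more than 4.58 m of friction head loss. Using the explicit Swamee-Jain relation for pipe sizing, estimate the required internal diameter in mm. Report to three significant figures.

D ≈ 159 mm

Swamee-Jain (Type III): D = 0.66·[ε^1.25·(LQ²/(gh_f))^4.75 + ν·Q^9.4·(L/(gh_f))^5.2]^0.04
LQ²/(gh_f) = 0.003213; L/(gh_f) = 10.86
Term 1 = ε^1.25·(…)^4.75 = 3.21×10^-16; Term 2 = ν·Q^9.4·(…)^5.2 = 9.73×10^-18
D = 0.66·(3.21×10^-16 + 9.73×10^-18)^0.04 = 0.1586 m = 159 mm
Check: V = 0.870 m/s, Re = 8.97×10^4, f = 0.03563, h_f = 4.23 m ≈ 4.58 m ✓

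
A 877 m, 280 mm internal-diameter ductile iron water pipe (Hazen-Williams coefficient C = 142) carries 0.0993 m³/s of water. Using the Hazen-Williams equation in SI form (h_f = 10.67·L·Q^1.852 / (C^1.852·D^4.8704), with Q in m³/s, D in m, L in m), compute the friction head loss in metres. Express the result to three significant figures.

h_f ≈ 6.61 m

h_f = 10.67·877·0.0993^1.852 / (142^1.852·0.280^4.8704) = 6.608 m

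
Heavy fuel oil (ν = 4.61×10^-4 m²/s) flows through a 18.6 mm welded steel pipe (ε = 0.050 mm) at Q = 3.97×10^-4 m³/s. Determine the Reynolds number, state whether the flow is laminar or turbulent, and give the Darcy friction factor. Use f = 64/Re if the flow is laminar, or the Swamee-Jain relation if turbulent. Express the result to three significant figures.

V = 4Q/(πD²) = 1.461 m/s
Re = VD/ν = 1.461·0.0186/4.61×10^-4 = 59.0
Re < 2300 → laminar → f = 64/Re = 1.086

Re ≈ 59.0; laminar; f = 64/Re ≈ 1.09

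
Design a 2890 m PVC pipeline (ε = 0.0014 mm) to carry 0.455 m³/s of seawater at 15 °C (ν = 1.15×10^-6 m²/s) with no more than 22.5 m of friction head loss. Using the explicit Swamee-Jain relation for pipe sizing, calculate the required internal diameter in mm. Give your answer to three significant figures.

D ≈ 485 mm

Swamee-Jain (Type III): D = 0.66·[ε^1.25·(LQ²/(gh_f))^4.75 + ν·Q^9.4·(L/(gh_f))^5.2]^0.04
LQ²/(gh_f) = 2.711; L/(gh_f) = 13.09
Term 1 = ε^1.25·(…)^4.75 = 5.49×10^-6; Term 2 = ν·Q^9.4·(…)^5.2 = 4.51×10^-4
D = 0.66·(5.49×10^-6 + 4.51×10^-4)^0.04 = 0.4852 m = 485 mm
Check: V = 2.46 m/s, Re = 1.04×10^6, f = 0.01161, h_f = 21.3 m ≈ 22.5 m ✓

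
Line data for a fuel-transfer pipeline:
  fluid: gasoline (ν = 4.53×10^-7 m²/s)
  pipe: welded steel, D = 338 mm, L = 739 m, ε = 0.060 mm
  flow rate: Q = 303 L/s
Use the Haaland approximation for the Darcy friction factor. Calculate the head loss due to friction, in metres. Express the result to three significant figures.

h_f ≈ 17.6 m

V = 4Q/(πD²) = 4·0.303/(π·0.338²) = 3.377 m/s
Re = VD/ν = 3.377·0.338/4.53×10^-7 = 2.52×10^6 → turbulent
ε/D = 0.060/338 = 1.78×10^-4
Haaland: f = 0.01382
h_f = f(L/D)V²/(2g) = 0.01382·(739/0.338)·3.377²/(2·9.81) = 17.56 m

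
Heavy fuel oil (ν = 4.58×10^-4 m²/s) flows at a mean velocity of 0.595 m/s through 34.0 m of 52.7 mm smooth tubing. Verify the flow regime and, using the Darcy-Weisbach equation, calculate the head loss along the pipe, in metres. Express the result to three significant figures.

h_f ≈ 10.9 m

Re = VD/ν = 0.595·0.05270/4.58×10^-4 = 68.5 → laminar (Re < 2300)
f = 64/Re = 0.9348
h_f = f(L/D)V²/(2g) = 0.9348·(34.0/0.05270)·0.595²/(2·9.81) = 10.88 m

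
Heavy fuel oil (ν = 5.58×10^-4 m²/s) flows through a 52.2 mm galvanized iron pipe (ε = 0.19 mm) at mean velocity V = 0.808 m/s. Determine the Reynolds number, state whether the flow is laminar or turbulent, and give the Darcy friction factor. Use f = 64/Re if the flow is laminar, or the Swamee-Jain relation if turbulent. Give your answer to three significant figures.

Re ≈ 75.6; laminar; f = 64/Re ≈ 0.847

Re = VD/ν = 0.8080·0.0522/5.58×10^-4 = 75.6
Re < 2300 → laminar → f = 64/Re = 0.8467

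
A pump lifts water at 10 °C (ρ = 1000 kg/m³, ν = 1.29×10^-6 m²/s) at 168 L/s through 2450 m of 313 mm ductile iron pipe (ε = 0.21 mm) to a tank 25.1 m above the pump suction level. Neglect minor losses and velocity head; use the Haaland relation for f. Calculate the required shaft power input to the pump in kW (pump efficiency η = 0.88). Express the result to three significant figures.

V = 4Q/(πD²) = 2.183 m/s; Re = 5.30×10^5; ε/D = 6.71×10^-4; f = 0.01855
h_f = f(L/D)V²/2g = 35.28 m
Total head H = z + h_f = 25.1 + 35.28 = 60.38 m
P_hyd = ρgQH = 1000·9.81·0.168·60.38 = 99.50 kW
P_shaft = P_hyd/η = 99.50/0.88 = 113.1 kW

P_shaft ≈ 113 kW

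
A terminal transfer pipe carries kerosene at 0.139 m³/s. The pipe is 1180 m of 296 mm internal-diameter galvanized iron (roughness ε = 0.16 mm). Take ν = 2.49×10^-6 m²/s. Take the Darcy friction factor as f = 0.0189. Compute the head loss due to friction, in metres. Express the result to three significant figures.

V = 4Q/(πD²) = 4·0.139/(π·0.296²) = 2.020 m/s
h_f = f(L/D)V²/(2g) = 0.01890·(1180/0.296)·2.020²/(2·9.81) = 15.67 m

h_f ≈ 15.7 m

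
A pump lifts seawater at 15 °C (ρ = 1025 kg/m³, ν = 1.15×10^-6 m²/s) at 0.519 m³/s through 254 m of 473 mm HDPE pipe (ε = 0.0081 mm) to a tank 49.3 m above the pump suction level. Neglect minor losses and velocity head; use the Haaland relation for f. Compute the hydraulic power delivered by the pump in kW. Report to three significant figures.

P_hyd ≈ 272 kW

V = 4Q/(πD²) = 2.954 m/s; Re = 1.21×10^6; ε/D = 1.71×10^-5; f = 0.01158
h_f = f(L/D)V²/2g = 2.765 m
Total head H = z + h_f = 49.3 + 2.765 = 52.07 m
P_hyd = ρgQH = 1025·9.81·0.519·52.07 = 271.7 kW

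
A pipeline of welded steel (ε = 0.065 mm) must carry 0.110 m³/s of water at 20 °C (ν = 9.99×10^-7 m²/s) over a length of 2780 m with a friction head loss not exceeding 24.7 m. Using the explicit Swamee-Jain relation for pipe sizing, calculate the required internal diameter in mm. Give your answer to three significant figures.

Swamee-Jain (Type III): D = 0.66·[ε^1.25·(LQ²/(gh_f))^4.75 + ν·Q^9.4·(L/(gh_f))^5.2]^0.04
LQ²/(gh_f) = 0.1388; L/(gh_f) = 11.47
Term 1 = ε^1.25·(…)^4.75 = 4.93×10^-10; Term 2 = ν·Q^9.4·(…)^5.2 = 3.15×10^-10
D = 0.66·(4.93×10^-10 + 3.15×10^-10)^0.04 = 0.2857 m = 286 mm
Check: V = 1.72 m/s, Re = 4.91×10^5, f = 0.01579, h_f = 23.1 m ≈ 24.7 m ✓

D ≈ 286 mm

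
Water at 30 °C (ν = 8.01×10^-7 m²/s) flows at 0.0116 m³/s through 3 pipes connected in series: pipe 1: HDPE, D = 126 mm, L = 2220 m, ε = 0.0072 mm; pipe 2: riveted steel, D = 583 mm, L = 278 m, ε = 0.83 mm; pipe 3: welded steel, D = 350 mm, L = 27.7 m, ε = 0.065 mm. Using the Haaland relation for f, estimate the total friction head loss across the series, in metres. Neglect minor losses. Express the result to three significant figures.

H ≈ 13.1 m

Pipe 1: V = 0.9303 m/s, Re = 1.46×10^5, ε/D = 5.71×10^-5, f = 0.01680, h_1 = f(L/D)V²/2g = 13.06 m
Pipe 2: V = 0.04345 m/s, Re = 3.16×10^4, ε/D = 0.00142, f = 0.02639, h_2 = f(L/D)V²/2g = 0.001211 m
Pipe 3: V = 0.1206 m/s, Re = 5.27×10^4, ε/D = 1.86×10^-4, f = 0.02104, h_3 = f(L/D)V²/2g = 0.001234 m
Series → Q common, losses add: H = Σh = 13.06 m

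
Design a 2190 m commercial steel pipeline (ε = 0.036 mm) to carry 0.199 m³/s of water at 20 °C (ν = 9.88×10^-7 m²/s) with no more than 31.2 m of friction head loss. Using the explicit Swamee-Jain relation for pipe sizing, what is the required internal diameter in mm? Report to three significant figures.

D ≈ 320 mm

Swamee-Jain (Type III): D = 0.66·[ε^1.25·(LQ²/(gh_f))^4.75 + ν·Q^9.4·(L/(gh_f))^5.2]^0.04
LQ²/(gh_f) = 0.2834; L/(gh_f) = 7.155
Term 1 = ε^1.25·(…)^4.75 = 6.98×10^-9; Term 2 = ν·Q^9.4·(…)^5.2 = 7.05×10^-9
D = 0.66·(6.98×10^-9 + 7.05×10^-9)^0.04 = 0.3202 m = 320 mm
Check: V = 2.47 m/s, Re = 8.01×10^5, f = 0.01394, h_f = 29.7 m ≈ 31.2 m ✓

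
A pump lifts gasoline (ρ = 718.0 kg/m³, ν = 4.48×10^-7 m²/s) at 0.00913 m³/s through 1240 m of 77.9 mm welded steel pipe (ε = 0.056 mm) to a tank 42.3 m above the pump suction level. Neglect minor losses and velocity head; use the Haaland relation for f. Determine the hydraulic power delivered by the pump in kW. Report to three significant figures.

P_hyd ≈ 6.39 kW

V = 4Q/(πD²) = 1.916 m/s; Re = 3.33×10^5; ε/D = 7.19×10^-4; f = 0.01915
h_f = f(L/D)V²/2g = 57.00 m
Total head H = z + h_f = 42.3 + 57.00 = 99.30 m
P_hyd = ρgQH = 718.0·9.81·0.00913·99.30 = 6.386 kW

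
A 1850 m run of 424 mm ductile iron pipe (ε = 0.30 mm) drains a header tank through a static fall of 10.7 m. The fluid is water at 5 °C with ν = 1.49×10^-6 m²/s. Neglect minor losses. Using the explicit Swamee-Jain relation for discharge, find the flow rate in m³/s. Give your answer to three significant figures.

Q ≈ 0.225 m³/s

Swamee-Jain (Type II): Q = -0.965·√(gD⁵h_f/L)·ln[ε/(3.7D) + √(3.17ν²L/(gD³h_f))]
√(gD⁵h_f/L) = √(9.81·0.424⁵·10.7/1850) = 0.02788
ε/(3.7D) = 1.91×10^-4; √(3.17ν²L/(gD³h_f)) = 4.03×10^-5
Q = -0.965·0.02788·ln(2.316×10^-4) = 0.2252 m³/s
Check: V = 1.60 m/s, Re = 4.54×10^5, f = 0.01904, h_f = 10.8 m ≈ 10.7 m ✓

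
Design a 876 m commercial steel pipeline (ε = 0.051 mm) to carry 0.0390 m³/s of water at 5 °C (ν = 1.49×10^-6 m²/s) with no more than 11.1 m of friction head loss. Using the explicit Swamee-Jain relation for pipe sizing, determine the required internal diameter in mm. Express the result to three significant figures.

Swamee-Jain (Type III): D = 0.66·[ε^1.25·(LQ²/(gh_f))^4.75 + ν·Q^9.4·(L/(gh_f))^5.2]^0.04
LQ²/(gh_f) = 0.01224; L/(gh_f) = 8.045
Term 1 = ε^1.25·(…)^4.75 = 3.55×10^-15; Term 2 = ν·Q^9.4·(…)^5.2 = 4.34×10^-15
D = 0.66·(3.55×10^-15 + 4.34×10^-15)^0.04 = 0.1801 m = 180 mm
Check: V = 1.53 m/s, Re = 1.85×10^5, f = 0.01785, h_f = 10.4 m ≈ 11.1 m ✓

D ≈ 180 mm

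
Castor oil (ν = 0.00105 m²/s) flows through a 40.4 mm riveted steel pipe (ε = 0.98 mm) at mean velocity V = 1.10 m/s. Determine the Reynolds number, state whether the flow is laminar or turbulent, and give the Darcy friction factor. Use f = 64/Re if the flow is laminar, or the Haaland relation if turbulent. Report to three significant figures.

Re ≈ 42.3; laminar; f = 64/Re ≈ 1.51

Re = VD/ν = 1.100·0.0404/0.00105 = 42.3
Re < 2300 → laminar → f = 64/Re = 1.512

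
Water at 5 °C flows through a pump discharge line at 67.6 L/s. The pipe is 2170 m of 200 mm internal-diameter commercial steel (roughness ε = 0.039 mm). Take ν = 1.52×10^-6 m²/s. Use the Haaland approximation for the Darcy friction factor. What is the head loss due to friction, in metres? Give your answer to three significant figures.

V = 4Q/(πD²) = 4·0.0676/(π·0.200²) = 2.152 m/s
Re = VD/ν = 2.152·0.200/1.52×10^-6 = 2.83×10^5 → turbulent
ε/D = 0.039/200 = 1.95×10^-4
Haaland: f = 0.01613
h_f = f(L/D)V²/(2g) = 0.01613·(2170/0.200)·2.152²/(2·9.81) = 41.29 m

h_f ≈ 41.3 m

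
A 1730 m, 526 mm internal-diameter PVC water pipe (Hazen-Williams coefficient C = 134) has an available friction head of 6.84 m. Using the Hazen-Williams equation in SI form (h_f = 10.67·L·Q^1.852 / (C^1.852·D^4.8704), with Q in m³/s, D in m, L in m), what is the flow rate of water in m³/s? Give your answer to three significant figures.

Q ≈ 0.347 m³/s

Rearranging: Q = [h_f·C^1.852·D^4.8704 / (10.67·L)]^(1/1.852)
Q = [6.84·134^1.852·0.526^4.8704 / (10.67·1730)]^0.540 = 0.3473 m³/s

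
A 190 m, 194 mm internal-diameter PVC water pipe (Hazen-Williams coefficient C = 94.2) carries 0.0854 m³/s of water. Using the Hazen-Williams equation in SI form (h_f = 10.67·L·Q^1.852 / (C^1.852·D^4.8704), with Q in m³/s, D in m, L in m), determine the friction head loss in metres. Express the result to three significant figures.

h_f ≈ 13.8 m

h_f = 10.67·190·0.0854^1.852 / (94.2^1.852·0.194^4.8704) = 13.83 m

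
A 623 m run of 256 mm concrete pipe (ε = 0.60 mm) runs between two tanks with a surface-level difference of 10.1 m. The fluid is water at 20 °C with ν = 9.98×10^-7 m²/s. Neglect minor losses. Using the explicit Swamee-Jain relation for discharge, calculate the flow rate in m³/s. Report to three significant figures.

Q ≈ 0.0933 m³/s

Swamee-Jain (Type II): Q = -0.965·√(gD⁵h_f/L)·ln[ε/(3.7D) + √(3.17ν²L/(gD³h_f))]
√(gD⁵h_f/L) = √(9.81·0.256⁵·10.1/623) = 0.01322
ε/(3.7D) = 6.33×10^-4; √(3.17ν²L/(gD³h_f)) = 3.44×10^-5
Q = -0.965·0.01322·ln(6.678×10^-4) = 0.09330 m³/s
Check: V = 1.81 m/s, Re = 4.65×10^5, f = 0.02491, h_f = 10.2 m ≈ 10.1 m ✓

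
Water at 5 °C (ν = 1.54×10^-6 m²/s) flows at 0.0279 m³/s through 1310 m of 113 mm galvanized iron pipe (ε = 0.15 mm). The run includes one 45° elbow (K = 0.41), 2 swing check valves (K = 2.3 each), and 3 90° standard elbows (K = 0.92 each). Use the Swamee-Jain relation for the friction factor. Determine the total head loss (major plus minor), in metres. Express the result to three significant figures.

H_L ≈ 105 m

V = 4Q/(πD²) = 2.782 m/s; V²/2g = 0.3945 m
Re = 2.04×10^5, ε/D = 0.00133 → f = 0.02237 (Swamee-Jain)
Major: h_f = f(L/D)·V²/2g = 0.02237·11593·0.3945 = 102.3 m
Minor: ΣK = 7.77; h_m = ΣK·V²/2g = 3.065 m
Total H_L = 102.3 + 3.065 = 105.4 m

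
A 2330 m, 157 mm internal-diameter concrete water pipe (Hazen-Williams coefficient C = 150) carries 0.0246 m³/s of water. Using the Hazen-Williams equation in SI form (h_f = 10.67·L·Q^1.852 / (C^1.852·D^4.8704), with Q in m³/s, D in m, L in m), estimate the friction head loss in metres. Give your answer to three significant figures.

h_f = 10.67·2330·0.0246^1.852 / (150^1.852·0.157^4.8704) = 20.03 m

h_f ≈ 20.0 m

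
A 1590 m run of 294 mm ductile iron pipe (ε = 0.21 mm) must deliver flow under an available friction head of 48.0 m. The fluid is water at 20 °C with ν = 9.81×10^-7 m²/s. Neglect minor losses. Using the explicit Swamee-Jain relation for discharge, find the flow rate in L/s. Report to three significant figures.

Q ≈ 208 L/s

Swamee-Jain (Type II): Q = -0.965·√(gD⁵h_f/L)·ln[ε/(3.7D) + √(3.17ν²L/(gD³h_f))]
√(gD⁵h_f/L) = √(9.81·0.294⁵·48.0/1590) = 0.02550
ε/(3.7D) = 1.93×10^-4; √(3.17ν²L/(gD³h_f)) = 2.01×10^-5
Q = -0.965·0.02550·ln(2.132×10^-4) = 0.2081 m³/s
Check: V = 3.06 m/s, Re = 9.18×10^5, f = 0.01864, h_f = 48.3 m ≈ 48.0 m ✓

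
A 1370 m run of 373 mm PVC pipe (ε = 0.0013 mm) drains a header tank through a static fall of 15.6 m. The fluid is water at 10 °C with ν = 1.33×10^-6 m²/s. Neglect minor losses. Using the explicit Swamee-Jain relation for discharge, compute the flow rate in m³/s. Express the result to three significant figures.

Q ≈ 0.284 m³/s

Swamee-Jain (Type II): Q = -0.965·√(gD⁵h_f/L)·ln[ε/(3.7D) + √(3.17ν²L/(gD³h_f))]
√(gD⁵h_f/L) = √(9.81·0.373⁵·15.6/1370) = 0.02840
ε/(3.7D) = 9.42×10^-7; √(3.17ν²L/(gD³h_f)) = 3.11×10^-5
Q = -0.965·0.02840·ln(3.204×10^-5) = 0.2836 m³/s
Check: V = 2.60 m/s, Re = 7.28×10^5, f = 0.01233, h_f = 15.5 m ≈ 15.6 m ✓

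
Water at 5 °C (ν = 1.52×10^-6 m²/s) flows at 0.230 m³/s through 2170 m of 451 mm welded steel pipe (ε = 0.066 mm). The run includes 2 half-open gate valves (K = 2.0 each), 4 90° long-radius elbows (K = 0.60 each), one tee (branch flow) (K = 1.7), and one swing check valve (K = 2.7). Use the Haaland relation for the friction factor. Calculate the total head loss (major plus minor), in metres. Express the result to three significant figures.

V = 4Q/(πD²) = 1.440 m/s; V²/2g = 0.1057 m
Re = 4.27×10^5, ε/D = 1.46×10^-4 → f = 0.01500 (Haaland)
Major: h_f = f(L/D)·V²/2g = 0.01500·4812·0.1057 = 7.626 m
Minor: ΣK = 10.8; h_m = ΣK·V²/2g = 1.141 m
Total H_L = 7.626 + 1.141 = 8.767 m

H_L ≈ 8.77 m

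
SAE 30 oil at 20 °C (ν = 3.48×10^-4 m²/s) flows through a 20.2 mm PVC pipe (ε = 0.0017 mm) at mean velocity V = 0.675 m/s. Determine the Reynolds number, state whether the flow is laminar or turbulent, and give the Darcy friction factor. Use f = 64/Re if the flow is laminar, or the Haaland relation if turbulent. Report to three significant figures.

Re = VD/ν = 0.6750·0.0202/3.48×10^-4 = 39.2
Re < 2300 → laminar → f = 64/Re = 1.633

Re ≈ 39.2; laminar; f = 64/Re ≈ 1.63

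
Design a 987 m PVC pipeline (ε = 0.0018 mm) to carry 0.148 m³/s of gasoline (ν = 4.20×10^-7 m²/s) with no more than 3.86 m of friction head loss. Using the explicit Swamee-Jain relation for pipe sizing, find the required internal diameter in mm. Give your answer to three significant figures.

D ≈ 353 mm

Swamee-Jain (Type III): D = 0.66·[ε^1.25·(LQ²/(gh_f))^4.75 + ν·Q^9.4·(L/(gh_f))^5.2]^0.04
LQ²/(gh_f) = 0.5709; L/(gh_f) = 26.07
Term 1 = ε^1.25·(…)^4.75 = 4.60×10^-9; Term 2 = ν·Q^9.4·(…)^5.2 = 1.54×10^-7
D = 0.66·(4.60×10^-9 + 1.54×10^-7)^0.04 = 0.3528 m = 353 mm
Check: V = 1.51 m/s, Re = 1.27×10^6, f = 0.01130, h_f = 3.69 m ≈ 3.86 m ✓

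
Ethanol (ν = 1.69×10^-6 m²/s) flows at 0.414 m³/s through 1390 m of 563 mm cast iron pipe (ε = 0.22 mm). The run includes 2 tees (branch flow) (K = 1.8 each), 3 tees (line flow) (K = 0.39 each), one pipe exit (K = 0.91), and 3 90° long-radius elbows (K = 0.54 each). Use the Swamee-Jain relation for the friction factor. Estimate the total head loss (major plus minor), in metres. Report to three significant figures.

H_L ≈ 6.93 m

V = 4Q/(πD²) = 1.663 m/s; V²/2g = 0.1410 m
Re = 5.54×10^5, ε/D = 3.91×10^-4 → f = 0.01695 (Swamee-Jain)
Major: h_f = f(L/D)·V²/2g = 0.01695·2469·0.1410 = 5.900 m
Minor: ΣK = 7.30; h_m = ΣK·V²/2g = 1.029 m
Total H_L = 5.900 + 1.029 = 6.929 m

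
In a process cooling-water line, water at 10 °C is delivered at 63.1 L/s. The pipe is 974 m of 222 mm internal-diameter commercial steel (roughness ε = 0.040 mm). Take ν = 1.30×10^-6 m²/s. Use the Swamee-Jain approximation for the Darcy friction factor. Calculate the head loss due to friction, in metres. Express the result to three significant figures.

V = 4Q/(πD²) = 4·0.0631/(π·0.222²) = 1.630 m/s
Re = VD/ν = 1.630·0.222/1.30×10^-6 = 2.78×10^5 → turbulent
ε/D = 0.040/222 = 1.80×10^-4
Swamee-Jain: f = 0.01629
h_f = f(L/D)V²/(2g) = 0.01629·(974/0.222)·1.630²/(2·9.81) = 9.681 m

h_f ≈ 9.68 m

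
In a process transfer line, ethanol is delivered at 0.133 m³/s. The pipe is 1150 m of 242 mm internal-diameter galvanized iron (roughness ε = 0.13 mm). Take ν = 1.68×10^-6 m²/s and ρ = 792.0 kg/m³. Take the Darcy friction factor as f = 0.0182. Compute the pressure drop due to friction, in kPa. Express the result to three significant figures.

Δp ≈ 286 kPa

V = 4Q/(πD²) = 4·0.133/(π·0.242²) = 2.892 m/s
h_f = f(L/D)V²/(2g) = 0.01820·(1150/0.242)·2.892²/(2·9.81) = 36.86 m
Δp = ρg·h_f = 792.0·9.81·36.86 = 286.4 kPa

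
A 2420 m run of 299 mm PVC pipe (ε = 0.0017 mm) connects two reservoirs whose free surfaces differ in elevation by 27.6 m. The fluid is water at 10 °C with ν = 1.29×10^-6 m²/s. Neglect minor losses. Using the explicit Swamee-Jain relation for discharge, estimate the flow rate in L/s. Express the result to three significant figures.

Q ≈ 158 L/s

Swamee-Jain (Type II): Q = -0.965·√(gD⁵h_f/L)·ln[ε/(3.7D) + √(3.17ν²L/(gD³h_f))]
√(gD⁵h_f/L) = √(9.81·0.299⁵·27.6/2420) = 0.01635
ε/(3.7D) = 1.54×10^-6; √(3.17ν²L/(gD³h_f)) = 4.20×10^-5
Q = -0.965·0.01635·ln(4.353×10^-5) = 0.1585 m³/s
Check: V = 2.26 m/s, Re = 5.23×10^5, f = 0.01308, h_f = 27.5 m ≈ 27.6 m ✓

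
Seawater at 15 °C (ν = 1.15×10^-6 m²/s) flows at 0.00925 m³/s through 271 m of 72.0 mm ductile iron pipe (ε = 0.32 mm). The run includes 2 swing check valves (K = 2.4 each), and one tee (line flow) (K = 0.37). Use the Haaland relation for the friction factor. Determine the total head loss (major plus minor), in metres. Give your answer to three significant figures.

V = 4Q/(πD²) = 2.272 m/s; V²/2g = 0.2631 m
Re = 1.42×10^5, ε/D = 0.00444 → f = 0.03002 (Haaland)
Major: h_f = f(L/D)·V²/2g = 0.03002·3764·0.2631 = 29.73 m
Minor: ΣK = 5.17; h_m = ΣK·V²/2g = 1.360 m
Total H_L = 29.73 + 1.360 = 31.09 m

H_L ≈ 31.1 m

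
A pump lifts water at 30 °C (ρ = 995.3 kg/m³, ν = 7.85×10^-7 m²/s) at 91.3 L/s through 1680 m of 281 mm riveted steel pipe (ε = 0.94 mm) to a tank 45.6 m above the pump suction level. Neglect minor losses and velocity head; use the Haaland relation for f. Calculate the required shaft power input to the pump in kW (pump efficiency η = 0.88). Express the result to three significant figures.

P_shaft ≈ 64.4 kW

V = 4Q/(πD²) = 1.472 m/s; Re = 5.27×10^5; ε/D = 0.00335; f = 0.02725
h_f = f(L/D)V²/2g = 18.00 m
Total head H = z + h_f = 45.6 + 18.00 = 63.60 m
P_hyd = ρgQH = 995.3·9.81·0.0913·63.60 = 56.70 kW
P_shaft = P_hyd/η = 56.70/0.88 = 64.43 kW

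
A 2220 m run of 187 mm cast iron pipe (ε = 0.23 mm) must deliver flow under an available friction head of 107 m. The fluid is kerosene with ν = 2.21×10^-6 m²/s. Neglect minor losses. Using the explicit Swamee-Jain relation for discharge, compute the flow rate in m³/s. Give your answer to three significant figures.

Swamee-Jain (Type II): Q = -0.965·√(gD⁵h_f/L)·ln[ε/(3.7D) + √(3.17ν²L/(gD³h_f))]
√(gD⁵h_f/L) = √(9.81·0.187⁵·107/2220) = 0.01040
ε/(3.7D) = 3.32×10^-4; √(3.17ν²L/(gD³h_f)) = 7.08×10^-5
Q = -0.965·0.01040·ln(4.032×10^-4) = 0.07843 m³/s
Check: V = 2.86 m/s, Re = 2.42×10^5, f = 0.02185, h_f = 108 m ≈ 107 m ✓

Q ≈ 0.0784 m³/s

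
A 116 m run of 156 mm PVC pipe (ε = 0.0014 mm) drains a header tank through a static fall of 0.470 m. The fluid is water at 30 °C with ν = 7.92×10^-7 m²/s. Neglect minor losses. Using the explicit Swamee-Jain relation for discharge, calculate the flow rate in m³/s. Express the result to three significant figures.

Q ≈ 0.0167 m³/s

Swamee-Jain (Type II): Q = -0.965·√(gD⁵h_f/L)·ln[ε/(3.7D) + √(3.17ν²L/(gD³h_f))]
√(gD⁵h_f/L) = √(9.81·0.156⁵·0.470/116) = 0.001916
ε/(3.7D) = 2.43×10^-6; √(3.17ν²L/(gD³h_f)) = 1.15×10^-4
Q = -0.965·0.001916·ln(1.172×10^-4) = 0.01674 m³/s
Check: V = 0.876 m/s, Re = 1.72×10^5, f = 0.01607, h_f = 0.467 m ≈ 0.470 m ✓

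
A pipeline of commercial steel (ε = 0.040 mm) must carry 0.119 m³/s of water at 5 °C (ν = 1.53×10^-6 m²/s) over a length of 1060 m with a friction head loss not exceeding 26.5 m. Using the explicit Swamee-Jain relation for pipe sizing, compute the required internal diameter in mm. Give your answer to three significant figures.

Swamee-Jain (Type III): D = 0.66·[ε^1.25·(LQ²/(gh_f))^4.75 + ν·Q^9.4·(L/(gh_f))^5.2]^0.04
LQ²/(gh_f) = 0.05774; L/(gh_f) = 4.077
Term 1 = ε^1.25·(…)^4.75 = 4.17×10^-12; Term 2 = ν·Q^9.4·(…)^5.2 = 4.67×10^-12
D = 0.66·(4.17×10^-12 + 4.67×10^-12)^0.04 = 0.2384 m = 238 mm
Check: V = 2.66 m/s, Re = 4.15×10^5, f = 0.01548, h_f = 24.9 m ≈ 26.5 m ✓

D ≈ 238 mm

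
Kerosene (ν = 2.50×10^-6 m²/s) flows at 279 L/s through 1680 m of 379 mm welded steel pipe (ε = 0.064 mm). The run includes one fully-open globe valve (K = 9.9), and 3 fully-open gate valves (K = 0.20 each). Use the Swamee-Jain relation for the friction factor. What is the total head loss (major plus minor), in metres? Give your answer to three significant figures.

H_L ≈ 24.9 m

V = 4Q/(πD²) = 2.473 m/s; V²/2g = 0.3117 m
Re = 3.75×10^5, ε/D = 1.69×10^-4 → f = 0.01566 (Swamee-Jain)
Major: h_f = f(L/D)·V²/2g = 0.01566·4433·0.3117 = 21.63 m
Minor: ΣK = 10.5; h_m = ΣK·V²/2g = 3.273 m
Total H_L = 21.63 + 3.273 = 24.91 m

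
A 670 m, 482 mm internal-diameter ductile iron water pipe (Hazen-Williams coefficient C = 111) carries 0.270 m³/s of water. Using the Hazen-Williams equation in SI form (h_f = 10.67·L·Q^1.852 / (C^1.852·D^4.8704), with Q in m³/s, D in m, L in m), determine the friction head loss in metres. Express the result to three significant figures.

h_f = 10.67·670·0.270^1.852 / (111^1.852·0.482^4.8704) = 3.605 m

h_f ≈ 3.60 m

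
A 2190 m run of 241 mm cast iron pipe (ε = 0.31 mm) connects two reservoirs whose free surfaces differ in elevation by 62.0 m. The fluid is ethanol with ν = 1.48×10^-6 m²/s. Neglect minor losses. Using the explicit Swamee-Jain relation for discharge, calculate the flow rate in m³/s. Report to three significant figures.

Swamee-Jain (Type II): Q = -0.965·√(gD⁵h_f/L)·ln[ε/(3.7D) + √(3.17ν²L/(gD³h_f))]
√(gD⁵h_f/L) = √(9.81·0.241⁵·62.0/2190) = 0.01503
ε/(3.7D) = 3.48×10^-4; √(3.17ν²L/(gD³h_f)) = 4.23×10^-5
Q = -0.965·0.01503·ln(3.899×10^-4) = 0.1138 m³/s
Check: V = 2.50 m/s, Re = 4.06×10^5, f = 0.02164, h_f = 62.4 m ≈ 62.0 m ✓

Q ≈ 0.114 m³/s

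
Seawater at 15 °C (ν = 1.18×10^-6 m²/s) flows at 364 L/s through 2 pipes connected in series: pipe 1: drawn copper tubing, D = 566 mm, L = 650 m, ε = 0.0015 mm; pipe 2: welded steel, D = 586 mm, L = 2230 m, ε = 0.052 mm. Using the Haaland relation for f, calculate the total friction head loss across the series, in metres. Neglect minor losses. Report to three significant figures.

Pipe 1: V = 1.447 m/s, Re = 6.94×10^5, ε/D = 2.65×10^-6, f = 0.01237, h_1 = f(L/D)V²/2g = 1.515 m
Pipe 2: V = 1.350 m/s, Re = 6.70×10^5, ε/D = 8.87×10^-5, f = 0.01367, h_2 = f(L/D)V²/2g = 4.831 m
Series → Q common, losses add: H = Σh = 6.346 m

H ≈ 6.35 m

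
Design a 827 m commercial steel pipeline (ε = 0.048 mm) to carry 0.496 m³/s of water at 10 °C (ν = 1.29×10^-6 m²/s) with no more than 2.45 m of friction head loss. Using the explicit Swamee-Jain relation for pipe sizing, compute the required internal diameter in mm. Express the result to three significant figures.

Swamee-Jain (Type III): D = 0.66·[ε^1.25·(LQ²/(gh_f))^4.75 + ν·Q^9.4·(L/(gh_f))^5.2]^0.04
LQ²/(gh_f) = 8.465; L/(gh_f) = 34.41
Term 1 = ε^1.25·(…)^4.75 = 0.102; Term 2 = ν·Q^9.4·(…)^5.2 = 0.173
D = 0.66·(0.102 + 0.173)^0.04 = 0.6268 m = 627 mm
Check: V = 1.61 m/s, Re = 7.81×10^5, f = 0.01347, h_f = 2.34 m ≈ 2.45 m ✓

D ≈ 627 mm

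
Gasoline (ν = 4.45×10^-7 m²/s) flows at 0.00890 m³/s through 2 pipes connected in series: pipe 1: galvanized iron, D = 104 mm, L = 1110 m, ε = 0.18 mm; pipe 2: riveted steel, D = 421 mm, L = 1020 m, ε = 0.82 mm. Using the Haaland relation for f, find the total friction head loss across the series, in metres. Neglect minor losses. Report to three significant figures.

H ≈ 13.9 m

Pipe 1: V = 1.048 m/s, Re = 2.45×10^5, ε/D = 0.00173, f = 0.02330, h_1 = f(L/D)V²/2g = 13.91 m
Pipe 2: V = 0.06393 m/s, Re = 6.05×10^4, ε/D = 0.00195, f = 0.02572, h_2 = f(L/D)V²/2g = 0.01298 m
Series → Q common, losses add: H = Σh = 13.93 m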